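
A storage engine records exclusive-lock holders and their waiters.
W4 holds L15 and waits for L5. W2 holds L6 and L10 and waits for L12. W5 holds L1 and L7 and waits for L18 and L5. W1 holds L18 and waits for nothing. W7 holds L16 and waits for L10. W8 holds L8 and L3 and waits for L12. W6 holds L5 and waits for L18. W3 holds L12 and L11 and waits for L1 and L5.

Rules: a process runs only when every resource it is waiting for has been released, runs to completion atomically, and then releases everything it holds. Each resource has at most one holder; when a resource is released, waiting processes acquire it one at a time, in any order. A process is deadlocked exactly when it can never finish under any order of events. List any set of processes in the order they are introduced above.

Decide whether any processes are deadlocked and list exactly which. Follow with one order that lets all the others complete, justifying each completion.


The deadlocked set is empty.
Key observation: every chain of waits terminates; starting from the processes that wait on nothing, all the rest unlock in turn.
A valid finishing order for the others: W1, W6, W5, W3, W2, W7, W4, W8.
Step-by-step check:
  W1 waits on nothing -> runs at once and releases L18
  W6: everything it awaited (L18) is free; runs, freeing L5
  W5: everything it awaited (L18 and L5) is free; runs, freeing L1 and L7
  W3: everything it awaited (L1 and L5) is free; runs, freeing L12 and L11
  W2: everything it awaited (L12) is free; runs, freeing L6 and L10
  W7: everything it awaited (L10) is free; runs, freeing L16
  W4: everything it awaited (L5) is free; runs, freeing L15
  W8: everything it awaited (L12) is free; runs, freeing L8 and L3


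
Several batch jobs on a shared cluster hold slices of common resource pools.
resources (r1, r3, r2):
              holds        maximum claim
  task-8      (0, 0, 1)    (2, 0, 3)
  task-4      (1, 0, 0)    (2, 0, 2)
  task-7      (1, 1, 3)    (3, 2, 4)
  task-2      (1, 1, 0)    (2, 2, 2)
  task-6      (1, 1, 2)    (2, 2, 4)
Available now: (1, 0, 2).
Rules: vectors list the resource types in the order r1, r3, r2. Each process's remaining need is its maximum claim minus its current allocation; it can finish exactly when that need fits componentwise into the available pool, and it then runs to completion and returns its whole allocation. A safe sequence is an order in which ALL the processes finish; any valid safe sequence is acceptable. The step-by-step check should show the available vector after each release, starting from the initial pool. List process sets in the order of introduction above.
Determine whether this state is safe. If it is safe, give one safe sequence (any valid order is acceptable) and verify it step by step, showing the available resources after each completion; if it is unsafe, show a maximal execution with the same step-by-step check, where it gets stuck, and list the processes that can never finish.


UNSAFE — no complete ordering exists.
Key observation: task-4, task-8 can finish, but then (2, 0, 3) is all there is, and the blocked group's r3 demands exceed it.
The run task-4, task-8 cannot be extended any further. Check, step by step:
  pool = (1, 0, 2)
  run task-4 (needs (1, 0, 2), free (1, 0, 2)); after release of (1, 0, 0) the pool is (2, 0, 2)
  run task-8 (needs (2, 0, 2), free (2, 0, 2)); after release of (0, 0, 1) the pool is (2, 0, 3)
  task-7 cannot run: need (2, 1, 1) vs free (2, 0, 3) (insufficient r3)
  task-2 cannot run: need (1, 1, 2) vs free (2, 0, 3) (insufficient r3)
  task-6 cannot run: need (1, 1, 2) vs free (2, 0, 3) (insufficient r3)
Never able to finish: task-7, task-2 and task-6.


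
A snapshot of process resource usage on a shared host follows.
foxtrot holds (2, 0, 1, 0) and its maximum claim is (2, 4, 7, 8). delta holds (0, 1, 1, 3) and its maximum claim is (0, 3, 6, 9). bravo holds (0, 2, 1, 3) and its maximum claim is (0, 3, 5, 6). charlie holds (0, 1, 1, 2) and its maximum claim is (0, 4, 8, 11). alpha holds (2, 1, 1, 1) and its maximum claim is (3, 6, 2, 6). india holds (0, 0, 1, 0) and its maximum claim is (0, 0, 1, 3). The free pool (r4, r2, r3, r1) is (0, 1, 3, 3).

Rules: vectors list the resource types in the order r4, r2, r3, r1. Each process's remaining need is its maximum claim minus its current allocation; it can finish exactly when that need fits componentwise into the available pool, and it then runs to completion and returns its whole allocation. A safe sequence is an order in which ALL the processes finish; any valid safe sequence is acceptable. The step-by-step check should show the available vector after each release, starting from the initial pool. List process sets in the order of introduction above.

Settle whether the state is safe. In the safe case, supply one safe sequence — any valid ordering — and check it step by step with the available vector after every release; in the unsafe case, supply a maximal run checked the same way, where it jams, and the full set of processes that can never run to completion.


SAFE, for example via the order india, bravo, delta, foxtrot, charlie, alpha.
Key observation: india is the earliest step where a requested resource binds exactly: need (0, 0, 0, 3), pool (0, 1, 3, 3) at its turn.
Check, step by step:
  pool = (0, 1, 3, 3)
  india: need (0, 0, 0, 3) fits (0, 1, 3, 3); releases (0, 0, 1, 0), pool now (0, 1, 4, 3)
  bravo: need (0, 1, 4, 3) fits (0, 1, 4, 3); releases (0, 2, 1, 3), pool now (0, 3, 5, 6)
  delta: need (0, 2, 5, 6) fits (0, 3, 5, 6); releases (0, 1, 1, 3), pool now (0, 4, 6, 9)
  foxtrot: need (0, 4, 6, 8) fits (0, 4, 6, 9); releases (2, 0, 1, 0), pool now (2, 4, 7, 9)
  charlie: need (0, 3, 7, 9) fits (2, 4, 7, 9); releases (0, 1, 1, 2), pool now (2, 5, 8, 11)
  alpha: need (1, 5, 1, 5) fits (2, 5, 8, 11); releases (2, 1, 1, 1), pool now (4, 6, 9, 12)


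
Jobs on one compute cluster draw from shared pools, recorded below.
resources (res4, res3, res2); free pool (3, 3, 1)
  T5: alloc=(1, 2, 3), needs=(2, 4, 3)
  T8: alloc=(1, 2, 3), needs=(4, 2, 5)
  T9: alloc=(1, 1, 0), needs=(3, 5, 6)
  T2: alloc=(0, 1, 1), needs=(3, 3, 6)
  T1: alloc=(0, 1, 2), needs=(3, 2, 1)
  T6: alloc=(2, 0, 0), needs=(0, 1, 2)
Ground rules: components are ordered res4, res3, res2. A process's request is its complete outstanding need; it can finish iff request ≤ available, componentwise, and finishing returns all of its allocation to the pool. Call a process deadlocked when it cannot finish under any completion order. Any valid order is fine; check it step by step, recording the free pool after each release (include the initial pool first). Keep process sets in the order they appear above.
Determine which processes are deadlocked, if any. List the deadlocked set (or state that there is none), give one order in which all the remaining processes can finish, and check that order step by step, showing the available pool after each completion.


No process is deadlocked.
Key observation: beginning at T1, releases accumulate fast enough that every process eventually fits.
The rest can finish in the order T1, T5, T9, T2, T6, T8. Walking it through:
  pool = (3, 3, 1)
  run T1 (needs (3, 2, 1), free (3, 3, 1)); after release of (0, 1, 2) the pool is (3, 4, 3)
  run T5 (needs (2, 4, 3), free (3, 4, 3)); after release of (1, 2, 3) the pool is (4, 6, 6)
  run T9 (needs (3, 5, 6), free (4, 6, 6)); after release of (1, 1, 0) the pool is (5, 7, 6)
  run T2 (needs (3, 3, 6), free (5, 7, 6)); after release of (0, 1, 1) the pool is (5, 8, 7)
  run T6 (needs (0, 1, 2), free (5, 8, 7)); after release of (2, 0, 0) the pool is (7, 8, 7)
  run T8 (needs (4, 2, 5), free (7, 8, 7)); after release of (1, 2, 3) the pool is (8, 10, 10)


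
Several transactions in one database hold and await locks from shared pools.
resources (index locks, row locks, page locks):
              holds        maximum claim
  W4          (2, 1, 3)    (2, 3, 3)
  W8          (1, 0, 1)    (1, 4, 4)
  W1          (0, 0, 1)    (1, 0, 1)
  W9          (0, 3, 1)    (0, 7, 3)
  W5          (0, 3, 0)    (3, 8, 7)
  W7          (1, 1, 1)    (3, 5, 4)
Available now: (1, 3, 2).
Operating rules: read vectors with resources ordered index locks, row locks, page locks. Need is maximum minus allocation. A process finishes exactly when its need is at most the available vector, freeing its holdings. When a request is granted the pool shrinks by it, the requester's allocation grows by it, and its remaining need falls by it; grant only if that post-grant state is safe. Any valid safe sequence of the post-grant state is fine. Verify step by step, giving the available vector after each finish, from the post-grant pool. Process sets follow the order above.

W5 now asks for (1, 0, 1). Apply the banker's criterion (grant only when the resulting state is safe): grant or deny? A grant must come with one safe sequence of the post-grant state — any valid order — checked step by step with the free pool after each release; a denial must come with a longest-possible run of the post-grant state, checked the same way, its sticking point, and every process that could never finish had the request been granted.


GRANT. The post-grant state is safe; one safe sequence: W4, W9, W1, W8, W5, W7.
Key observation: the transfer keeps a workable pool ((0, 3, 1)); W4 starts the safe sequence.
Verifying the post-grant state step by step:
  pool = (0, 3, 1)
  run W4 (needs (0, 2, 0), free (0, 3, 1)); after release of (2, 1, 3) the pool is (2, 4, 4)
  run W9 (needs (0, 4, 2), free (2, 4, 4)); after release of (0, 3, 1) the pool is (2, 7, 5)
  run W1 (needs (1, 0, 0), free (2, 7, 5)); after release of (0, 0, 1) the pool is (2, 7, 6)
  run W8 (needs (0, 4, 3), free (2, 7, 6)); after release of (1, 0, 1) the pool is (3, 7, 7)
  run W5 (needs (2, 5, 6), free (3, 7, 7)); after release of (1, 3, 1) the pool is (4, 10, 8)
  run W7 (needs (2, 4, 3), free (4, 10, 8)); after release of (1, 1, 1) the pool is (5, 11, 9)


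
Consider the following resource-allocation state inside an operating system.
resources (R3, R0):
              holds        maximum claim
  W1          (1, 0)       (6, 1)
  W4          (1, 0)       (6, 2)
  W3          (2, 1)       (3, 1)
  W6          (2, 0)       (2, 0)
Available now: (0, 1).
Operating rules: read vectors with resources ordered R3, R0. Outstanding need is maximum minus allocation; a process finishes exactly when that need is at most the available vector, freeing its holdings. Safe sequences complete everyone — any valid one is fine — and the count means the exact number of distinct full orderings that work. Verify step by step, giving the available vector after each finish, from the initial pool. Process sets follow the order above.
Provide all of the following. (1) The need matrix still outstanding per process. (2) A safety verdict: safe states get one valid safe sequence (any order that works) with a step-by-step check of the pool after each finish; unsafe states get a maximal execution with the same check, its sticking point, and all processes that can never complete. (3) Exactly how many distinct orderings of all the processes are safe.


(1) Outstanding need per process (order R3, R0):
  W1: (5, 1)
  W4: (5, 2)
  W3: (1, 0)
  W6: (0, 0)
(2) UNSAFE — no complete ordering exists.
Key observation: even finishing W6, W3 leaves just (4, 2) free — too little R3 for any of the remaining processes.
A maximal execution: W6, W3 — then nothing else fits. Walking it through:
  pool = (0, 1)
  W6 needs (0, 0) <= (0, 1) -> finishes; pool += (2, 0) = (2, 1)
  W3 needs (1, 0) <= (2, 1) -> finishes; pool += (2, 1) = (4, 2)
  blocked: W1 wants (5, 1), pool (4, 2) — not enough R3
  blocked: W4 wants (5, 2), pool (4, 2) — not enough R3
Permanently blocked: W1 and W4.
(3) Precisely 0 of the possible complete orderings are safe sequences.


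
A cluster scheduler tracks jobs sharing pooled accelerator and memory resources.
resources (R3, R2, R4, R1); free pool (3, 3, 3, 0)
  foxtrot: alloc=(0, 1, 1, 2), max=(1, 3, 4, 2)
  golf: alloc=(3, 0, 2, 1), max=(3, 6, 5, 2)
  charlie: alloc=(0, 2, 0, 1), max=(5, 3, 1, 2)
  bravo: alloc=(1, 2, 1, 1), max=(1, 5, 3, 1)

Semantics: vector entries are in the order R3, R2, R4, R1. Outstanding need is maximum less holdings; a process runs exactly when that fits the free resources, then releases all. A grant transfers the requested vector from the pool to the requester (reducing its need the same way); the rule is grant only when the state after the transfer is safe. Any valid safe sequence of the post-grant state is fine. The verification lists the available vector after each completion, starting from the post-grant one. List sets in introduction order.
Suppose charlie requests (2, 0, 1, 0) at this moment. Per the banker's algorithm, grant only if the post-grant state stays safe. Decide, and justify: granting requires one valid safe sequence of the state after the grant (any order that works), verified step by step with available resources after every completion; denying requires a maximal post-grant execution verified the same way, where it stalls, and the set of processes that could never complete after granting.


GRANT: granting preserves safety; a valid post-grant sequence is bravo, foxtrot, golf, charlie.
Key observation: even at the reduced pool (1, 3, 2, 0), bravo fits immediately, so safety survives the grant.
Verifying the post-grant state step by step:
  pool = (1, 3, 2, 0)
  run bravo (needs (0, 3, 2, 0), free (1, 3, 2, 0)); after release of (1, 2, 1, 1) the pool is (2, 5, 3, 1)
  run foxtrot (needs (1, 2, 3, 0), free (2, 5, 3, 1)); after release of (0, 1, 1, 2) the pool is (2, 6, 4, 3)
  run golf (needs (0, 6, 3, 1), free (2, 6, 4, 3)); after release of (3, 0, 2, 1) the pool is (5, 6, 6, 4)
  run charlie (needs (3, 1, 0, 1), free (5, 6, 6, 4)); after release of (2, 2, 1, 1) the pool is (7, 8, 7, 5)


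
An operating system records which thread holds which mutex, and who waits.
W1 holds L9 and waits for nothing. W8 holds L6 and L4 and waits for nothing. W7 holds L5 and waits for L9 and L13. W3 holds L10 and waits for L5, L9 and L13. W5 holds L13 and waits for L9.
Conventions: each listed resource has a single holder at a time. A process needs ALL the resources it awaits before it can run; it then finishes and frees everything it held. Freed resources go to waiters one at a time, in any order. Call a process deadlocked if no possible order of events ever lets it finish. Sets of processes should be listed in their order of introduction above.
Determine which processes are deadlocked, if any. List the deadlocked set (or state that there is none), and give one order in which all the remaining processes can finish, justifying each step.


Nothing here is deadlocked.
Key observation: the wait graph is acyclic; completion cascades from the unblocked processes through everyone else.
One completion order for the rest: W1, W5, W8, W7, W3.
Step-by-step check:
  run W1 (it waits on nothing); releases L9
  run W5 (all its waits — L9 — are resolved); releases L13
  run W8 (it waits on nothing); releases L6 and L4
  run W7 (all its waits — L9 and L13 — are resolved); releases L5
  run W3 (all its waits — L5, L9 and L13 — are resolved); releases L10


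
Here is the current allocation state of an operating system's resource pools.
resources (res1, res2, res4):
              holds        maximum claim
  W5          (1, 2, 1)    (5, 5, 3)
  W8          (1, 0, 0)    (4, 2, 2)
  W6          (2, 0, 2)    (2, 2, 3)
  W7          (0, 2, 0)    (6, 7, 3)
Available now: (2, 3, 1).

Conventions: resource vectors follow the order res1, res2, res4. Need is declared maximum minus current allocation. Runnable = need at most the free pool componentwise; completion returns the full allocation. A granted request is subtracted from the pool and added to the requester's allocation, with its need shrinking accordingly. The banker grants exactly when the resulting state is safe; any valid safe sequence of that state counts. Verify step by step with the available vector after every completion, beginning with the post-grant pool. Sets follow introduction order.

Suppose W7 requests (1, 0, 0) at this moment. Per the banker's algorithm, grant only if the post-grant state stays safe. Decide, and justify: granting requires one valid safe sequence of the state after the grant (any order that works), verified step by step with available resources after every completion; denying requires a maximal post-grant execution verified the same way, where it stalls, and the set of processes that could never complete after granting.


GRANT — the state after the grant stays safe, e.g. via W6, W8, W5, W7.
Key observation: after the grant the pool drops to (1, 3, 1), which still lets W6 finish first and unwind the rest.
Check on the post-grant state, step by step:
  pool = (1, 3, 1)
  W6 needs (0, 2, 1) <= (1, 3, 1) -> finishes; pool += (2, 0, 2) = (3, 3, 3)
  W8 needs (3, 2, 2) <= (3, 3, 3) -> finishes; pool += (1, 0, 0) = (4, 3, 3)
  W5 needs (4, 3, 2) <= (4, 3, 3) -> finishes; pool += (1, 2, 1) = (5, 5, 4)
  W7 needs (5, 5, 3) <= (5, 5, 4) -> finishes; pool += (1, 2, 0) = (6, 7, 4)


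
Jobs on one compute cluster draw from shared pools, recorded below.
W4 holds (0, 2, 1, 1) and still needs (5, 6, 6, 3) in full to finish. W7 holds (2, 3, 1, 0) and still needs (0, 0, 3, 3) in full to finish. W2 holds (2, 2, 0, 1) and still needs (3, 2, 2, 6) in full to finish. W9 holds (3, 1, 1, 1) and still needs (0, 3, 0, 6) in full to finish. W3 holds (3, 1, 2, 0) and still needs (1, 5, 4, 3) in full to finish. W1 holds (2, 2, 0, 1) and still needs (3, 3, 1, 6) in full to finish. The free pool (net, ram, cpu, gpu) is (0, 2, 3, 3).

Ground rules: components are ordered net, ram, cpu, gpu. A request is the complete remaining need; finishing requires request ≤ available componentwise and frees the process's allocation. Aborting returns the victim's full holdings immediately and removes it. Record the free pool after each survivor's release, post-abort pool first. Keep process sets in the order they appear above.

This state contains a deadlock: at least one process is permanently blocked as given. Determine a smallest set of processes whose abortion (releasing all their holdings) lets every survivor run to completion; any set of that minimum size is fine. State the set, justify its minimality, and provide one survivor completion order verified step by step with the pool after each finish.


The answer: abort W2 and W9.
Key observation: W1 could never have finished before the abort; with (5, 3, 1, 2) returned by W2 and W9, it fits at step 3.
Why nothing smaller works — every single abort fails: W4 alone leaves W2 blocked (short on gpu); W7 alone leaves W2 blocked (short on gpu); W2 alone leaves W9 blocked (short on gpu); W9 alone leaves W2 blocked (short on gpu); W3 alone leaves W2 blocked (short on gpu); W1 alone leaves W2 blocked (short on gpu).
The survivors complete as W3, W4, W1, W7. Verifying each step (starting from the post-abort pool):
  pool = (5, 5, 4, 5)
  W3: need (1, 5, 4, 3) fits (5, 5, 4, 5); releases (3, 1, 2, 0), pool now (8, 6, 6, 5)
  W4: need (5, 6, 6, 3) fits (8, 6, 6, 5); releases (0, 2, 1, 1), pool now (8, 8, 7, 6)
  W1: need (3, 3, 1, 6) fits (8, 8, 7, 6); releases (2, 2, 0, 1), pool now (10, 10, 7, 7)
  W7: need (0, 0, 3, 3) fits (10, 10, 7, 7); releases (2, 3, 1, 0), pool now (12, 13, 8, 7)


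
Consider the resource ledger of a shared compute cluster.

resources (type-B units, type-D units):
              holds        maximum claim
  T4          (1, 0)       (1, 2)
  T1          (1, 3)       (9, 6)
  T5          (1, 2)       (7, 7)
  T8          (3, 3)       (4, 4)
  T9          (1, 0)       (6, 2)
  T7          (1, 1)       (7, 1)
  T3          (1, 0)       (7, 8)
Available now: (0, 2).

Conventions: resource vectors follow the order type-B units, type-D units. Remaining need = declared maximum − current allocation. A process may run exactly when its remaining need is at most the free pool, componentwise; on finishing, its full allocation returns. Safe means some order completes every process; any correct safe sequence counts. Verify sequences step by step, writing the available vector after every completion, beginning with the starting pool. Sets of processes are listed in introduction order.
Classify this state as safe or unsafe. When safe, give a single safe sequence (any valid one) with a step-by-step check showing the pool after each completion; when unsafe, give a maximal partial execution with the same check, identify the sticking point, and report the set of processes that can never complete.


UNSAFE.
Key observation: the pool after T4, T8 is (4, 5); every surviving request exceeds it in type-B units, so progress ends there.
The run T4, T8 cannot be extended any further. Walking it through:
  pool = (0, 2)
  T4 needs (0, 2) <= (0, 2) -> finishes; pool += (1, 0) = (1, 2)
  T8 needs (1, 1) <= (1, 2) -> finishes; pool += (3, 3) = (4, 5)
  T1 still needs (8, 3) but only (4, 5) is free — short on type-B units
  T5 still needs (6, 5) but only (4, 5) is free — short on type-B units
  T9 still needs (5, 2) but only (4, 5) is free — short on type-B units
  T7 still needs (6, 0) but only (4, 5) is free — short on type-B units
  T3 still needs (6, 8) but only (4, 5) is free — short on type-B units and type-D units
Permanently blocked: T1, T5, T9, T7 and T3.


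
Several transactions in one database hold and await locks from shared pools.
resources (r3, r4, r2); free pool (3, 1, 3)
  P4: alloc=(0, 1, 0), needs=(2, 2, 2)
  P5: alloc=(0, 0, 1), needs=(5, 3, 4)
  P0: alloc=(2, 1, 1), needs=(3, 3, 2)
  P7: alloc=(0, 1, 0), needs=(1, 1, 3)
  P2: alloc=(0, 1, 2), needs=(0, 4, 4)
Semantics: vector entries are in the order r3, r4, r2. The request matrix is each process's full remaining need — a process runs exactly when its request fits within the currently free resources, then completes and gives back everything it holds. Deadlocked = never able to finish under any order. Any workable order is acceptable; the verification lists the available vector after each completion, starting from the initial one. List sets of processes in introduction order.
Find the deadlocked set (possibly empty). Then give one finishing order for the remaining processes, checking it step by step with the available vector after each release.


Nothing here is deadlocked.
Key observation: starting with P7, each completion frees enough for the next — no one is permanently blocked.
A valid finishing order for the others: P7, P4, P0, P2, P5. Walking it through:
  pool = (3, 1, 3)
  P7 needs (1, 1, 3) <= (3, 1, 3) -> finishes; pool += (0, 1, 0) = (3, 2, 3)
  P4 needs (2, 2, 2) <= (3, 2, 3) -> finishes; pool += (0, 1, 0) = (3, 3, 3)
  P0 needs (3, 3, 2) <= (3, 3, 3) -> finishes; pool += (2, 1, 1) = (5, 4, 4)
  P2 needs (0, 4, 4) <= (5, 4, 4) -> finishes; pool += (0, 1, 2) = (5, 5, 6)
  P5 needs (5, 3, 4) <= (5, 5, 6) -> finishes; pool += (0, 0, 1) = (5, 5, 7)


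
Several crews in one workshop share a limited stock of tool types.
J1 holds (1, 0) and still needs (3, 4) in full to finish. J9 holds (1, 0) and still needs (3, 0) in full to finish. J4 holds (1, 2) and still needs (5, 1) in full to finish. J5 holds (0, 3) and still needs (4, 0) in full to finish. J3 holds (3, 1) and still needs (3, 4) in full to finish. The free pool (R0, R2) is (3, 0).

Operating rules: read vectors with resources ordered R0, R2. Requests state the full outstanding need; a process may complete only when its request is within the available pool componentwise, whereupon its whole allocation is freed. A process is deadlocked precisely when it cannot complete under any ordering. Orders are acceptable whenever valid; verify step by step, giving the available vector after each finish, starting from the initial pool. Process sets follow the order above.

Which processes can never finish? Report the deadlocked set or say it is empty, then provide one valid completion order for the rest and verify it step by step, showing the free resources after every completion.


The deadlocked set is J1, J4 and J3.
Key observation: after J9, J5 the pool peaks at (4, 3), and each blocked process is short somewhere: J1 on R2; J4 on R0; J3 on R2.
One completion order for the rest: J9, J5. Step-by-step check:
  pool = (3, 0)
  run J9 (needs (3, 0), free (3, 0)); after release of (1, 0) the pool is (4, 0)
  run J5 (needs (4, 0), free (4, 0)); after release of (0, 3) the pool is (4, 3)
None of the blocked processes ever fits:
  blocked: J1 wants (3, 4), pool (4, 3) — not enough R2
  blocked: J4 wants (5, 1), pool (4, 3) — not enough R0
  blocked: J3 wants (3, 4), pool (4, 3) — not enough R2


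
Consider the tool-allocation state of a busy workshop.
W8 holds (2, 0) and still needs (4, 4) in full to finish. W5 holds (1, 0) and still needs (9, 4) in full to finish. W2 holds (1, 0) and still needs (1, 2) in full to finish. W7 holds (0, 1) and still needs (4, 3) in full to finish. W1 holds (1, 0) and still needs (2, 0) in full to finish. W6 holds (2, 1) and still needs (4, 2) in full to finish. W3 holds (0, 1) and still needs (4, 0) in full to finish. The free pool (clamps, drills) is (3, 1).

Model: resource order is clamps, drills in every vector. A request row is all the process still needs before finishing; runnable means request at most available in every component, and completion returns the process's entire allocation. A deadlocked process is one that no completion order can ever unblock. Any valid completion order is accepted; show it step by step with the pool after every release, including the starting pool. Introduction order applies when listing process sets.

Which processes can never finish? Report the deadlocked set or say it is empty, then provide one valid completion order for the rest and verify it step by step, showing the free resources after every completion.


No process is deadlocked.
Key observation: W1 can run right away; the returned allocation unlocks the remaining processes in turn.
The rest can finish in the order W1, W3, W6, W7, W8, W2, W5. Verifying each step:
  pool = (3, 1)
  W1 needs (2, 0) <= (3, 1) -> finishes; pool += (1, 0) = (4, 1)
  W3 needs (4, 0) <= (4, 1) -> finishes; pool += (0, 1) = (4, 2)
  W6 needs (4, 2) <= (4, 2) -> finishes; pool += (2, 1) = (6, 3)
  W7 needs (4, 3) <= (6, 3) -> finishes; pool += (0, 1) = (6, 4)
  W8 needs (4, 4) <= (6, 4) -> finishes; pool += (2, 0) = (8, 4)
  W2 needs (1, 2) <= (8, 4) -> finishes; pool += (1, 0) = (9, 4)
  W5 needs (9, 4) <= (9, 4) -> finishes; pool += (1, 0) = (10, 4)


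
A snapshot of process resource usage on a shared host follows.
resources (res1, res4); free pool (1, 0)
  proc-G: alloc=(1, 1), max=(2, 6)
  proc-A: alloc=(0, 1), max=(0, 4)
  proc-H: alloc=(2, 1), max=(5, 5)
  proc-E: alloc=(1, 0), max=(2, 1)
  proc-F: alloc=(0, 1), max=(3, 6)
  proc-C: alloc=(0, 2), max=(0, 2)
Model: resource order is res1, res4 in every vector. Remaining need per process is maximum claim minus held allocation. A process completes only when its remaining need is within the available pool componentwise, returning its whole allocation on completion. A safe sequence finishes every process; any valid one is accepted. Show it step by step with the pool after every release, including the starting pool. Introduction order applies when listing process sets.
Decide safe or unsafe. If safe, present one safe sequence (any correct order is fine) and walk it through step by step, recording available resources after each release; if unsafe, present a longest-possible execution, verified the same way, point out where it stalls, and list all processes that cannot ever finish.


The state is UNSAFE.
Key observation: proc-C, proc-E can finish, but then (2, 2) is all there is, and the blocked group's res4 demands exceed it.
Going as far as possible: proc-C, proc-E; after that, nothing fits. Check, step by step:
  pool = (1, 0)
  run proc-C (needs (0, 0), free (1, 0)); after release of (0, 2) the pool is (1, 2)
  run proc-E (needs (1, 1), free (1, 2)); after release of (1, 0) the pool is (2, 2)
  blocked: proc-G wants (1, 5), pool (2, 2) — not enough res4
  blocked: proc-A wants (0, 3), pool (2, 2) — not enough res4
  blocked: proc-H wants (3, 4), pool (2, 2) — not enough res1 and res4
  blocked: proc-F wants (3, 5), pool (2, 2) — not enough res1 and res4
Processes that can never finish: proc-G, proc-A, proc-H and proc-F.


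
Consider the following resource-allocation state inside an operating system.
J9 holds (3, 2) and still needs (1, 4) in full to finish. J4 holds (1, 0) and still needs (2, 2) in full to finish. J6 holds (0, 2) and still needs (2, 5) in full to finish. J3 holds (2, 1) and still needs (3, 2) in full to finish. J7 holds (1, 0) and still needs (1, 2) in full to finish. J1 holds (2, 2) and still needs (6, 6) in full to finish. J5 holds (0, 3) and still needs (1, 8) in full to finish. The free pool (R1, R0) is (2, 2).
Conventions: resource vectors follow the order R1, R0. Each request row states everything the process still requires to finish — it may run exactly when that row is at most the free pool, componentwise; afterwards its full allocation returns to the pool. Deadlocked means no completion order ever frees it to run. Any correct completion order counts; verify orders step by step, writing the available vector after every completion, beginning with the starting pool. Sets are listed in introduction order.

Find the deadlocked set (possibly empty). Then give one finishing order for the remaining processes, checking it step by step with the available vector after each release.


Deadlocked set: J9, J6, J1 and J5.
Key observation: R0 is the bottleneck — with J4, J3, J7 done the pool holds (6, 3), short of every remaining need.
The rest can finish in the order J4, J3, J7. Check, step by step:
  pool = (2, 2)
  J4: need (2, 2) fits (2, 2); releases (1, 0), pool now (3, 2)
  J3: need (3, 2) fits (3, 2); releases (2, 1), pool now (5, 3)
  J7: need (1, 2) fits (5, 3); releases (1, 0), pool now (6, 3)
The stuck group stays short no matter what:
  blocked: J9 wants (1, 4), pool (6, 3) — not enough R0
  blocked: J6 wants (2, 5), pool (6, 3) — not enough R0
  blocked: J1 wants (6, 6), pool (6, 3) — not enough R0
  blocked: J5 wants (1, 8), pool (6, 3) — not enough R0


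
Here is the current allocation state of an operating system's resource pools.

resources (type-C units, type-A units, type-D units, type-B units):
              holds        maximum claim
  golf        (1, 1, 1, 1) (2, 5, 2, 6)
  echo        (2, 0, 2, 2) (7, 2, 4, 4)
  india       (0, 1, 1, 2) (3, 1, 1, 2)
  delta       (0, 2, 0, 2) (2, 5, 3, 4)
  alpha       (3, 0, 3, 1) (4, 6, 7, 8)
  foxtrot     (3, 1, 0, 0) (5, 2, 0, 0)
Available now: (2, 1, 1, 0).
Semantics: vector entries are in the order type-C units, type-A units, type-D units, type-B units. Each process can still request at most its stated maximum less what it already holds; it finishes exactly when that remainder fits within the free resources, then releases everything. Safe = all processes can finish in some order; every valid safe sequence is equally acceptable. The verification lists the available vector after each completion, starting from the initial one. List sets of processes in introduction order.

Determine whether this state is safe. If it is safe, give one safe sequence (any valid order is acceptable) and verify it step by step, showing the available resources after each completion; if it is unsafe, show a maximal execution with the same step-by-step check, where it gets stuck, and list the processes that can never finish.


SAFE — a valid safe sequence is foxtrot, india, echo, delta, golf, alpha.
Key observation: the first exact fit in this order is foxtrot — it needs (2, 1, 0, 0) with (2, 1, 1, 0) free, meeting a requested resource to the last unit.
Step-by-step check:
  pool = (2, 1, 1, 0)
  foxtrot: need (2, 1, 0, 0) fits (2, 1, 1, 0); releases (3, 1, 0, 0), pool now (5, 2, 1, 0)
  india: need (3, 0, 0, 0) fits (5, 2, 1, 0); releases (0, 1, 1, 2), pool now (5, 3, 2, 2)
  echo: need (5, 2, 2, 2) fits (5, 3, 2, 2); releases (2, 0, 2, 2), pool now (7, 3, 4, 4)
  delta: need (2, 3, 3, 2) fits (7, 3, 4, 4); releases (0, 2, 0, 2), pool now (7, 5, 4, 6)
  golf: need (1, 4, 1, 5) fits (7, 5, 4, 6); releases (1, 1, 1, 1), pool now (8, 6, 5, 7)
  alpha: need (1, 6, 4, 7) fits (8, 6, 5, 7); releases (3, 0, 3, 1), pool now (11, 6, 8, 8)


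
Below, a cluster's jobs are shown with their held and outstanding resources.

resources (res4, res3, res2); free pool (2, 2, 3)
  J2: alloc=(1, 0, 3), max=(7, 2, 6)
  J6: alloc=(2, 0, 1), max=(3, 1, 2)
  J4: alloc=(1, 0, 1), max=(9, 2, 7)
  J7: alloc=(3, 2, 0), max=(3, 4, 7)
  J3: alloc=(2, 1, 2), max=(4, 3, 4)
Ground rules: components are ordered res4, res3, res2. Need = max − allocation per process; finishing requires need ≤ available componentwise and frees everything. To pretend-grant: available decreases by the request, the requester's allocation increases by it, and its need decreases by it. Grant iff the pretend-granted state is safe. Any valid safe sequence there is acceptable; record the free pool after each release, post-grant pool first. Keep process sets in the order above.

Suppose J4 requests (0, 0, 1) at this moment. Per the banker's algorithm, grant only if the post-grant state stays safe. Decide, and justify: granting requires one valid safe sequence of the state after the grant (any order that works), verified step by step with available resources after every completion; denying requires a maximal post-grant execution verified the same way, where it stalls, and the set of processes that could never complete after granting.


GRANT: granting preserves safety; a valid post-grant sequence is J6, J3, J2, J7, J4.
Key observation: the transfer keeps a workable pool ((2, 2, 2)); J6 starts the safe sequence.
Step-by-step check of the post-grant state:
  pool = (2, 2, 2)
  run J6 (needs (1, 1, 1), free (2, 2, 2)); after release of (2, 0, 1) the pool is (4, 2, 3)
  run J3 (needs (2, 2, 2), free (4, 2, 3)); after release of (2, 1, 2) the pool is (6, 3, 5)
  run J2 (needs (6, 2, 3), free (6, 3, 5)); after release of (1, 0, 3) the pool is (7, 3, 8)
  run J7 (needs (0, 2, 7), free (7, 3, 8)); after release of (3, 2, 0) the pool is (10, 5, 8)
  run J4 (needs (8, 2, 5), free (10, 5, 8)); after release of (1, 0, 2) the pool is (11, 5, 10)


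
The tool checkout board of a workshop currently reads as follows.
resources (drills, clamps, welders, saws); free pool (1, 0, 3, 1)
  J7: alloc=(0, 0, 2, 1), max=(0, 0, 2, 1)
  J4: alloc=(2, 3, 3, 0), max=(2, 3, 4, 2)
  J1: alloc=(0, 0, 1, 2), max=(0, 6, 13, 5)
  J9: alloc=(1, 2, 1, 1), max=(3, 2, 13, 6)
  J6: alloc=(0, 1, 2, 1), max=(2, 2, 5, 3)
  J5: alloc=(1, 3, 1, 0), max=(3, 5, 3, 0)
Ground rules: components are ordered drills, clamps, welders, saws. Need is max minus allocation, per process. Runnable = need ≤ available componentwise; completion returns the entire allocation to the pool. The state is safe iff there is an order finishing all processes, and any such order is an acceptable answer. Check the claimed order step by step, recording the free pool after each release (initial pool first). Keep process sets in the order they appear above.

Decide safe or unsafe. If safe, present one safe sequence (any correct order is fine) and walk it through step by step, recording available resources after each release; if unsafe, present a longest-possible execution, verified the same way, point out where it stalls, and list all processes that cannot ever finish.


The state is UNSAFE.
Key observation: after J7, J4, J6, J5 complete, (4, 7, 11, 3) is the best the pool ever gets, yet each leftover process wants more welders.
The run J7, J4, J6, J5 cannot be extended any further. Verifying each step:
  pool = (1, 0, 3, 1)
  run J7 (needs (0, 0, 0, 0), free (1, 0, 3, 1)); after release of (0, 0, 2, 1) the pool is (1, 0, 5, 2)
  run J4 (needs (0, 0, 1, 2), free (1, 0, 5, 2)); after release of (2, 3, 3, 0) the pool is (3, 3, 8, 2)
  run J6 (needs (2, 1, 3, 2), free (3, 3, 8, 2)); after release of (0, 1, 2, 1) the pool is (3, 4, 10, 3)
  run J5 (needs (2, 2, 2, 0), free (3, 4, 10, 3)); after release of (1, 3, 1, 0) the pool is (4, 7, 11, 3)
  J1 still needs (0, 6, 12, 3) but only (4, 7, 11, 3) is free — short on welders
  J9 still needs (2, 0, 12, 5) but only (4, 7, 11, 3) is free — short on welders and saws
Never able to finish: J1 and J9.


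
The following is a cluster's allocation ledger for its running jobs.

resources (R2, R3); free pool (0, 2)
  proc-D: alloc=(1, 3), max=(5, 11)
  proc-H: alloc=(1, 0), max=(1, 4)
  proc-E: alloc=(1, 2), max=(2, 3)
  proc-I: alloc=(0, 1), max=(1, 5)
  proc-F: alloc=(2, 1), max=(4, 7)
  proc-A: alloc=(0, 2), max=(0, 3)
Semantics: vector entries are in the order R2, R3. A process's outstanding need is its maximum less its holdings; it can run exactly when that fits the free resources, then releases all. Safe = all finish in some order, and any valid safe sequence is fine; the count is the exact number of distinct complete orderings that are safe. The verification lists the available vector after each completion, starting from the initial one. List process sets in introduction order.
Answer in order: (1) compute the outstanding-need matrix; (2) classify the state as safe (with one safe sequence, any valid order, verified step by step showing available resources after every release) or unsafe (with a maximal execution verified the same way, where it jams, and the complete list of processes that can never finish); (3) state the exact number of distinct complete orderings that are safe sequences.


(1) Outstanding need per process (order R2, R3):
  proc-D: (4, 8)
  proc-H: (0, 4)
  proc-E: (1, 1)
  proc-I: (1, 4)
  proc-F: (2, 6)
  proc-A: (0, 1)
(2) SAFE, for example via the order proc-A, proc-H, proc-I, proc-E, proc-F, proc-D.
Key observation: reading the order forward, proc-H is the first process whose need (0, 4) meets the free pool (0, 4) exactly on a resource it requests.
Walking it through:
  pool = (0, 2)
  run proc-A (needs (0, 1), free (0, 2)); after release of (0, 2) the pool is (0, 4)
  run proc-H (needs (0, 4), free (0, 4)); after release of (1, 0) the pool is (1, 4)
  run proc-I (needs (1, 4), free (1, 4)); after release of (0, 1) the pool is (1, 5)
  run proc-E (needs (1, 1), free (1, 5)); after release of (1, 2) the pool is (2, 7)
  run proc-F (needs (2, 6), free (2, 7)); after release of (2, 1) the pool is (4, 8)
  run proc-D (needs (4, 8), free (4, 8)); after release of (1, 3) the pool is (5, 11)
(3) The exact count: 3 of the possible complete orderings are safe sequences.


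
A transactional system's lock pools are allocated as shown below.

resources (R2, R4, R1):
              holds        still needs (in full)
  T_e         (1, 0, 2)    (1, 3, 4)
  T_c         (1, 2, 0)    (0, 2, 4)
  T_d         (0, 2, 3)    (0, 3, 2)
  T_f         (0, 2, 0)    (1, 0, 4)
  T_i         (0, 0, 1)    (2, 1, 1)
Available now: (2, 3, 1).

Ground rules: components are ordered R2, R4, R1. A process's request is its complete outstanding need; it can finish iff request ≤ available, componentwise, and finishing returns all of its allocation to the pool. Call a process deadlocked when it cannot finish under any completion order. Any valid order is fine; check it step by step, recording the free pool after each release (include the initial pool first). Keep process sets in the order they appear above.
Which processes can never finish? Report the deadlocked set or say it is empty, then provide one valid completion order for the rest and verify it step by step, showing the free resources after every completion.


Nothing here is deadlocked.
Key observation: there is always a runnable process — T_i first — so the state unwinds completely.
A valid finishing order for the others: T_i, T_d, T_c, T_f, T_e. Check, step by step:
  pool = (2, 3, 1)
  T_i: need (2, 1, 1) fits (2, 3, 1); releases (0, 0, 1), pool now (2, 3, 2)
  T_d: need (0, 3, 2) fits (2, 3, 2); releases (0, 2, 3), pool now (2, 5, 5)
  T_c: need (0, 2, 4) fits (2, 5, 5); releases (1, 2, 0), pool now (3, 7, 5)
  T_f: need (1, 0, 4) fits (3, 7, 5); releases (0, 2, 0), pool now (3, 9, 5)
  T_e: need (1, 3, 4) fits (3, 9, 5); releases (1, 0, 2), pool now (4, 9, 7)


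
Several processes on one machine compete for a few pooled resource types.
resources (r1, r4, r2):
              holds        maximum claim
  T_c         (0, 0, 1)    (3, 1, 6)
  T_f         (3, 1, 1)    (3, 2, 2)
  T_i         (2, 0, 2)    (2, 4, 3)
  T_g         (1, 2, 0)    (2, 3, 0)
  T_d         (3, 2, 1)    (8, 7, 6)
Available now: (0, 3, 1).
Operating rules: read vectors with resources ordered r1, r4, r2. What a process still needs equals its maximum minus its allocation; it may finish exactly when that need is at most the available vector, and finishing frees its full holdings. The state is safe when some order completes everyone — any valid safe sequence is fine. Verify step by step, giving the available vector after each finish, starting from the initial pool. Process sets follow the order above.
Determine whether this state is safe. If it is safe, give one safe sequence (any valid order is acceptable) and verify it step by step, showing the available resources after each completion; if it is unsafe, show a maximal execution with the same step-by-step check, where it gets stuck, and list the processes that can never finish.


The state is UNSAFE.
Key observation: once T_f, T_i, T_g finish, the pool peaks at (6, 6, 4) — and every remaining process still needs more r2 than that.
The run T_f, T_i, T_g cannot be extended any further. Step-by-step check:
  pool = (0, 3, 1)
  T_f: need (0, 1, 1) fits (0, 3, 1); releases (3, 1, 1), pool now (3, 4, 2)
  T_i: need (0, 4, 1) fits (3, 4, 2); releases (2, 0, 2), pool now (5, 4, 4)
  T_g: need (1, 1, 0) fits (5, 4, 4); releases (1, 2, 0), pool now (6, 6, 4)
  T_c cannot run: need (3, 1, 5) vs free (6, 6, 4) (insufficient r2)
  T_d cannot run: need (5, 5, 5) vs free (6, 6, 4) (insufficient r2)
Permanently blocked: T_c and T_d.
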